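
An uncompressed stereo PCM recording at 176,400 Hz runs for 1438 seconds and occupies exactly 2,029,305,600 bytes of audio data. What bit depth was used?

32 bits

Bytes per sample = 2,029,305,600 / (176,400 × 1,438 × 2) = 2,029,305,600 / 507,326,400 = 4.
Bit depth = 4 × 8 = 32 bits.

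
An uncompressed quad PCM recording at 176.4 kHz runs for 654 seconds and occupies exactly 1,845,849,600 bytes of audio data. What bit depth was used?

Bytes per sample = 1,845,849,600 / (176,400 × 654 × 4) = 1,845,849,600 / 461,462,400 = 4.
Bit depth = 4 × 8 = 32 bits.

32 bits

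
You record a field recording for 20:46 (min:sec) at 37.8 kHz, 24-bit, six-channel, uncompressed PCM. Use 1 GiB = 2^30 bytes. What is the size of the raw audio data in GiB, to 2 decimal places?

0.79 GiB

Duration = 20:46 (min:sec) = 1,246 s.
Bytes = 37,800 samples/s × 1,246 s × 3 bytes/sample × 6 ch = 847,778,400 bytes.
847,778,400 / 1,073,741,824 = 0.79 GiB.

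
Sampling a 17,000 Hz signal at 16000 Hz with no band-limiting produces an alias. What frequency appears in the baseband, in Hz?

1,000 Hz

Nyquist = 16,000/2 = 8,000 Hz; 17,000 Hz exceeds it.
Alias = |17,000 − 1×16,000| = |17,000 − 16,000| = 1,000 Hz.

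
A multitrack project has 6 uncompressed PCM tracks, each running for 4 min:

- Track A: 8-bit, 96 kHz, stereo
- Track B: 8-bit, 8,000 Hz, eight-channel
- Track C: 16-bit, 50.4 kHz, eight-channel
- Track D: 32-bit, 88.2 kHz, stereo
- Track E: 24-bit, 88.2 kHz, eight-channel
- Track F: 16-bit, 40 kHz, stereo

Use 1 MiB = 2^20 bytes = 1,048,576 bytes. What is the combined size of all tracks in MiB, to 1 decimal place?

925.8 MiB

4 min = 240 s.
Track A: 96,000 × 240 × 1 × 2 = 46,080,000 bytes.
Track B: 8,000 × 240 × 1 × 8 = 15,360,000 bytes.
Track C: 50,400 × 240 × 2 × 8 = 193,536,000 bytes.
Track D: 88,200 × 240 × 4 × 2 = 169,344,000 bytes.
Track E: 88,200 × 240 × 3 × 8 = 508,032,000 bytes.
Track F: 40,000 × 240 × 2 × 2 = 38,400,000 bytes.
Total = 970,752,000 bytes = 925.8 MiB.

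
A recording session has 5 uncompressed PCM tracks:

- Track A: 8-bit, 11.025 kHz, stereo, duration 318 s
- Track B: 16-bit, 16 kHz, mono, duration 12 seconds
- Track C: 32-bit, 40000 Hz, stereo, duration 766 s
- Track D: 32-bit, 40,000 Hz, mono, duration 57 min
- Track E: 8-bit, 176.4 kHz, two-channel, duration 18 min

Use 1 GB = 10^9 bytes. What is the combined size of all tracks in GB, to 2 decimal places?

1.18 GB

Track A: 11,025 × 318 × 1 × 2 = 7,011,900 bytes.
Track B: 16,000 × 12 × 2 × 1 = 384,000 bytes.
Track C: 40,000 × 766 × 4 × 2 = 245,120,000 bytes.
Track D: 57 min = 3,420 s; 40,000 × 3,420 × 4 × 1 = 547,200,000 bytes.
Track E: 18 min = 1,080 s; 176,400 × 1,080 × 1 × 2 = 381,024,000 bytes.
Total = 1,180,739,900 bytes = 1.18 GB.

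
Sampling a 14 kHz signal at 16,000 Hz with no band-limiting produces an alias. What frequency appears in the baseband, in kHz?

Nyquist = 16,000/2 = 8,000 Hz; 14,000 Hz exceeds it.
Alias = |14,000 − 1×16,000| = |14,000 − 16,000| = 2,000 Hz = 2 kHz.

2 kHz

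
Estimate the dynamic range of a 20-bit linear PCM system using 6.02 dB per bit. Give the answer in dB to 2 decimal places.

20 × 6.02 = 120.40 dB.

120.40 dB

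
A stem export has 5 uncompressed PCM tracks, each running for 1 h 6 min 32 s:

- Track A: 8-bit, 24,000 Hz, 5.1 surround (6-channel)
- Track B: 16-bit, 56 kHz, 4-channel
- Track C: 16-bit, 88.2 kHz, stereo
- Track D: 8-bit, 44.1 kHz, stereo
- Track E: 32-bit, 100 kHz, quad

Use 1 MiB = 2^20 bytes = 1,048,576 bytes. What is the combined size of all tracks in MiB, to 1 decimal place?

10024.0 MiB

1 h 6 min 32 s = 3,992 s.
Track A: 24,000 × 3,992 × 1 × 6 = 574,848,000 bytes.
Track B: 56,000 × 3,992 × 2 × 4 = 1,788,416,000 bytes.
Track C: 88,200 × 3,992 × 2 × 2 = 1,408,377,600 bytes.
Track D: 44,100 × 3,992 × 1 × 2 = 352,094,400 bytes.
Track E: 100,000 × 3,992 × 4 × 4 = 6,387,200,000 bytes.
Total = 10,510,936,000 bytes = 10024.0 MiB.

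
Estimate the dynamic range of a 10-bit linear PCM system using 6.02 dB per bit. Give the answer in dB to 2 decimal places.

10 × 6.02 = 60.20 dB.

60.20 dB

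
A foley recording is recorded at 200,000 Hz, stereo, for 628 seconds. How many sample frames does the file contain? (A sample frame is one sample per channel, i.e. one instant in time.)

125,600,000 sample frames

200,000 samples/s × 628 s = 125,600,000 frames.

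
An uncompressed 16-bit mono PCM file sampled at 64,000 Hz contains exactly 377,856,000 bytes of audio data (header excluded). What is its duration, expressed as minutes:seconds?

49:12

Byte rate = 64,000 × 2 × 1 = 128,000 bytes/s.
Duration = 377,856,000 / 128,000 = 2,952 s.
2,952 s = 49:12.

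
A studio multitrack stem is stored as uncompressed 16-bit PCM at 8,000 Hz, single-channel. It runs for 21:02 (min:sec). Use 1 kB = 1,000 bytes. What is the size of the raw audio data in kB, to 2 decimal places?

20192.00 kB

Duration = 21:02 (min:sec) = 1,262 s.
Bytes = 8,000 samples/s × 1,262 s × 2 bytes/sample × 1 ch = 20,192,000 bytes.
20,192,000 / 1,000 = 20192.00 kB.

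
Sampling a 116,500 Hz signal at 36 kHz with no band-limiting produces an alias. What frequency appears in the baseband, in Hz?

Nyquist = 36,000/2 = 18,000 Hz; 116,500 Hz exceeds it.
Alias = |116,500 − 3×36,000| = |116,500 − 108,000| = 8,500 Hz.

8,500 Hz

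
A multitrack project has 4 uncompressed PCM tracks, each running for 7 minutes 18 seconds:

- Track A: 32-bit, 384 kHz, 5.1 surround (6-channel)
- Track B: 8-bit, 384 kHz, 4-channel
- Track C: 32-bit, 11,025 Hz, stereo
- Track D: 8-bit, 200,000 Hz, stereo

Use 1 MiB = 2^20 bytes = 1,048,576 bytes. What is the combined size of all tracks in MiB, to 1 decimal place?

4695.1 MiB

7 minutes 18 seconds = 438 s.
Track A: 384,000 × 438 × 4 × 6 = 4,036,608,000 bytes.
Track B: 384,000 × 438 × 1 × 4 = 672,768,000 bytes.
Track C: 11,025 × 438 × 4 × 2 = 38,631,600 bytes.
Track D: 200,000 × 438 × 1 × 2 = 175,200,000 bytes.
Total = 4,923,207,600 bytes = 4695.1 MiB.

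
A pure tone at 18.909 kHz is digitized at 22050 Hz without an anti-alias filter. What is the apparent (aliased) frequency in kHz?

Nyquist = 22,050/2 = 11,025 Hz; 18,909 Hz exceeds it.
Alias = |18,909 − 1×22,050| = |18,909 − 22,050| = 3,141 Hz = 3.141 kHz.

3.141 kHz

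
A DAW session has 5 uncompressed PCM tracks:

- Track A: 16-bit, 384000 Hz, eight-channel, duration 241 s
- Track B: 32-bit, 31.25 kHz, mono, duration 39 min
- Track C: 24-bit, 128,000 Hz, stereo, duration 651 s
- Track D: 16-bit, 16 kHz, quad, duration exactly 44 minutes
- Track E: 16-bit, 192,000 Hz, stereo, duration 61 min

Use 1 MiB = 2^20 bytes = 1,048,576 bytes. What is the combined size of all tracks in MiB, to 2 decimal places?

Track A: 384,000 × 241 × 2 × 8 = 1,480,704,000 bytes.
Track B: 39 min = 2,340 s; 31,250 × 2,340 × 4 × 1 = 292,500,000 bytes.
Track C: 128,000 × 651 × 3 × 2 = 499,968,000 bytes.
Track D: exactly 44 minutes = 2,640 s; 16,000 × 2,640 × 2 × 4 = 337,920,000 bytes.
Track E: 61 min = 3,660 s; 192,000 × 3,660 × 2 × 2 = 2,810,880,000 bytes.
Total = 5,421,972,000 bytes = 5170.80 MiB.

5170.80 MiB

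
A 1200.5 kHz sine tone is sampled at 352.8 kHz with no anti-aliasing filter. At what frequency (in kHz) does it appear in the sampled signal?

142.1 kHz

Nyquist = 352,800/2 = 176,400 Hz; 1,200,500 Hz exceeds it.
Alias = |1,200,500 − 3×352,800| = |1,200,500 − 1,058,400| = 142,100 Hz = 142.1 kHz.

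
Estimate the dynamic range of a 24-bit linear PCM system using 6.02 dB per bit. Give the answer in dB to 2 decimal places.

144.48 dB

24 × 6.02 = 144.48 dB.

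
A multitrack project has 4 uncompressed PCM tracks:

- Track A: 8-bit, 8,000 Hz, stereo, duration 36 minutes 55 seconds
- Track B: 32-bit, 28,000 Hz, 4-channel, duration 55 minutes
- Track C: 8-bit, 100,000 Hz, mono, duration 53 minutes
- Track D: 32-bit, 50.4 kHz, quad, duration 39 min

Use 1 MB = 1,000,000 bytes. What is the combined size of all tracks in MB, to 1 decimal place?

3718.8 MB

Track A: 36 minutes 55 seconds = 2,215 s; 8,000 × 2,215 × 1 × 2 = 35,440,000 bytes.
Track B: 55 minutes = 3,300 s; 28,000 × 3,300 × 4 × 4 = 1,478,400,000 bytes.
Track C: 53 minutes = 3,180 s; 100,000 × 3,180 × 1 × 1 = 318,000,000 bytes.
Track D: 39 min = 2,340 s; 50,400 × 2,340 × 4 × 4 = 1,886,976,000 bytes.
Total = 3,718,816,000 bytes = 3718.8 MB.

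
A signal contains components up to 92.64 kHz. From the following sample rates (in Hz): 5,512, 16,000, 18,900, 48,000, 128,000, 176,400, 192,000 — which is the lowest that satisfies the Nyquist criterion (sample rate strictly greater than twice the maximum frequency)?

Need sample rate > 2 × 92,640 = 185,280 Hz.
Lowest listed rate above 185,280 Hz is 192,000 Hz.

192,000 Hz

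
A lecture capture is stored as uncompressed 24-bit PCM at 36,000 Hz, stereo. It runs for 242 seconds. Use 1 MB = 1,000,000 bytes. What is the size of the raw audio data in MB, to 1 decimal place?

Bytes = 36,000 samples/s × 242 s × 3 bytes/sample × 2 ch = 52,272,000 bytes.
52,272,000 / 1,000,000 = 52.3 MB.

52.3 MB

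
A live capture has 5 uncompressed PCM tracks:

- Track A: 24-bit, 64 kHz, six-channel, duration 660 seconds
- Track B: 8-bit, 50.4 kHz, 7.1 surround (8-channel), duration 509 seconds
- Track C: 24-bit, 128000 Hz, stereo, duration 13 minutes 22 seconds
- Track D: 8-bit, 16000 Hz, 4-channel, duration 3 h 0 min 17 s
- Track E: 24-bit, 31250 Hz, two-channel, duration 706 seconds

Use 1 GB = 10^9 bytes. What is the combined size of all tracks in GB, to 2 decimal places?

2.41 GB

Track A: 64,000 × 660 × 3 × 6 = 760,320,000 bytes.
Track B: 50,400 × 509 × 1 × 8 = 205,228,800 bytes.
Track C: 13 minutes 22 seconds = 802 s; 128,000 × 802 × 3 × 2 = 615,936,000 bytes.
Track D: 3 h 0 min 17 s = 10,817 s; 16,000 × 10,817 × 1 × 4 = 692,288,000 bytes.
Track E: 31,250 × 706 × 3 × 2 = 132,375,000 bytes.
Total = 2,406,147,800 bytes = 2.41 GB.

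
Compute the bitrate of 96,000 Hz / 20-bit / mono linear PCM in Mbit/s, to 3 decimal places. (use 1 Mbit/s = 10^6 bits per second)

1.920 Mbit/s

Bit rate = 96,000 × 20 × 1 = 1,920,000 bits/s.
= 1.920 Mbit/s.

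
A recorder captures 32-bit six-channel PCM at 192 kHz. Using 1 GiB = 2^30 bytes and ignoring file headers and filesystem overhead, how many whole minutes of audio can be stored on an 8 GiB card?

31 minutes

Uncompressed byte rate = 192,000 × 4 × 6 = 4,608,000 bytes/s.
Capacity = 8 × 1,073,741,824 = 8,589,934,592 bytes.
8,589,934,592 / 4,608,000 ≈ 1864.14 s → 31 minutes.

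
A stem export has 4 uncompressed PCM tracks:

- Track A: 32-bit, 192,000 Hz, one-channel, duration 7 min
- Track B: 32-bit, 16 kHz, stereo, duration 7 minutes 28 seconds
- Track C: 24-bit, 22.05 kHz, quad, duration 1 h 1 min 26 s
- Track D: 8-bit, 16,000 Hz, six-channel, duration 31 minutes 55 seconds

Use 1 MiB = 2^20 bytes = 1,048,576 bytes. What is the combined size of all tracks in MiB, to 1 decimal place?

Track A: 7 min = 420 s; 192,000 × 420 × 4 × 1 = 322,560,000 bytes.
Track B: 7 minutes 28 seconds = 448 s; 16,000 × 448 × 4 × 2 = 57,344,000 bytes.
Track C: 1 h 1 min 26 s = 3,686 s; 22,050 × 3,686 × 3 × 4 = 975,315,600 bytes.
Track D: 31 minutes 55 seconds = 1,915 s; 16,000 × 1,915 × 1 × 6 = 183,840,000 bytes.
Total = 1,539,059,600 bytes = 1467.8 MiB.

1467.8 MiB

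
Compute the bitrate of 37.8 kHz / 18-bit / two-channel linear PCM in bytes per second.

170,100 bytes/s

Bit rate = 37,800 × 18 × 2 = 1,360,800 bits/s.
1,360,800 / 8 = 170,100 bytes/s.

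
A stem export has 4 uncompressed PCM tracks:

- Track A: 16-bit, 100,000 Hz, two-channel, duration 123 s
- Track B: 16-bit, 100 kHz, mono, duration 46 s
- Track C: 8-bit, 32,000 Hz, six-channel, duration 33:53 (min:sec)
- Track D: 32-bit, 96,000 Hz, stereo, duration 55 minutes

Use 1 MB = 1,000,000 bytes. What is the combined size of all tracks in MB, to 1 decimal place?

Track A: 100,000 × 123 × 2 × 2 = 49,200,000 bytes.
Track B: 100,000 × 46 × 2 × 1 = 9,200,000 bytes.
Track C: 33:53 (min:sec) = 2,033 s; 32,000 × 2,033 × 1 × 6 = 390,336,000 bytes.
Track D: 55 minutes = 3,300 s; 96,000 × 3,300 × 4 × 2 = 2,534,400,000 bytes.
Total = 2,983,136,000 bytes = 2983.1 MB.

2983.1 MB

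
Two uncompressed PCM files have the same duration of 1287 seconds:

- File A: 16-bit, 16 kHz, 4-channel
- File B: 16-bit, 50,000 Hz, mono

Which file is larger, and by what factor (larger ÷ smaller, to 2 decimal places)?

File A: 16,000 × 2 × 4 = 128,000 bytes/s.
File B: 50,000 × 2 × 1 = 100,000 bytes/s.
File A is larger; ratio = 164,736,000 / 128,700,000 = 1.28.

File A, by a factor of 1.28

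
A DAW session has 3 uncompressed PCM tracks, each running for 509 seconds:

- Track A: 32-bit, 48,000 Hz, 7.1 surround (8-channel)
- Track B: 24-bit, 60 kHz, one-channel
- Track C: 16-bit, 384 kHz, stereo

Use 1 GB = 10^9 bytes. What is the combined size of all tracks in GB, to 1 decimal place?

1.7 GB

Track A: 48,000 × 509 × 4 × 8 = 781,824,000 bytes.
Track B: 60,000 × 509 × 3 × 1 = 91,620,000 bytes.
Track C: 384,000 × 509 × 2 × 2 = 781,824,000 bytes.
Total = 1,655,268,000 bytes = 1.7 GB.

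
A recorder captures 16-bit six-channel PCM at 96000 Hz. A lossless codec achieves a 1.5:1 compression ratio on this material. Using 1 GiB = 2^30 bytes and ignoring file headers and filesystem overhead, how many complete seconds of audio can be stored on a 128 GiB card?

178,956 seconds

Uncompressed byte rate = 96,000 × 2 × 6 = 1,152,000 bytes/s.
After 1.5:1 compression, effective rate ≈ 768000 bytes/s.
Capacity = 128 × 1,073,741,824 = 137,438,953,472 bytes.
137,438,953,472 / effective rate ≈ 178956.97 s → 178,956 seconds.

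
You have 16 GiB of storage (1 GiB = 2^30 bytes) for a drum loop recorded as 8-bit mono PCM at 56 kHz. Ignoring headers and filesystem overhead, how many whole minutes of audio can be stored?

Uncompressed byte rate = 56,000 × 1 × 1 = 56,000 bytes/s.
Capacity = 16 × 1,073,741,824 = 17,179,869,184 bytes.
17,179,869,184 / 56,000 ≈ 306783.38 s → 5,113 minutes.

5,113 minutes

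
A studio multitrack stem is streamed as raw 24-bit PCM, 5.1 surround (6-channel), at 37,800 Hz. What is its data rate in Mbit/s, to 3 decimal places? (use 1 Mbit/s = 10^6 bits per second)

Bit rate = 37,800 × 24 × 6 = 5,443,200 bits/s.
= 5.443 Mbit/s.

5.443 Mbit/s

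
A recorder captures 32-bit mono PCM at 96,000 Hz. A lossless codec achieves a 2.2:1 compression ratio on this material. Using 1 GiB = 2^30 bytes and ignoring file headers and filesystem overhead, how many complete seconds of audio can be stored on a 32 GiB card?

196,852 seconds

Uncompressed byte rate = 96,000 × 4 × 1 = 384,000 bytes/s.
After 2.2:1 compression, effective rate ≈ 174545.45 bytes/s.
Capacity = 32 × 1,073,741,824 = 34,359,738,368 bytes.
34,359,738,368 / effective rate ≈ 196852.67 s → 196,852 seconds.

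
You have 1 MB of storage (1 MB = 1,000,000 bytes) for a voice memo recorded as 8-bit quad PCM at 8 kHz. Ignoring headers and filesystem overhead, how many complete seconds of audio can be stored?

31 seconds

Uncompressed byte rate = 8,000 × 1 × 4 = 32,000 bytes/s.
Capacity = 1 × 1,000,000 = 1,000,000 bytes.
1,000,000 / 32,000 ≈ 31.25 s → 31 seconds.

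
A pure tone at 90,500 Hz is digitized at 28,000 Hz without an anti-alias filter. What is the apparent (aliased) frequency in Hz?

Nyquist = 28,000/2 = 14,000 Hz; 90,500 Hz exceeds it.
Alias = |90,500 − 3×28,000| = |90,500 − 84,000| = 6,500 Hz.

6,500 Hz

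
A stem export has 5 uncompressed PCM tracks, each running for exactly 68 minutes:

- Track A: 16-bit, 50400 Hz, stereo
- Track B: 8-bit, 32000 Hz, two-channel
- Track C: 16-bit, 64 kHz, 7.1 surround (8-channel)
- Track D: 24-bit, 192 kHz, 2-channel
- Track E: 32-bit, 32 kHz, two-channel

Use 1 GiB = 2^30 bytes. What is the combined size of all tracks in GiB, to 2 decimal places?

10.25 GiB

exactly 68 minutes = 4,080 s.
Track A: 50,400 × 4,080 × 2 × 2 = 822,528,000 bytes.
Track B: 32,000 × 4,080 × 1 × 2 = 261,120,000 bytes.
Track C: 64,000 × 4,080 × 2 × 8 = 4,177,920,000 bytes.
Track D: 192,000 × 4,080 × 3 × 2 = 4,700,160,000 bytes.
Track E: 32,000 × 4,080 × 4 × 2 = 1,044,480,000 bytes.
Total = 11,006,208,000 bytes = 10.25 GiB.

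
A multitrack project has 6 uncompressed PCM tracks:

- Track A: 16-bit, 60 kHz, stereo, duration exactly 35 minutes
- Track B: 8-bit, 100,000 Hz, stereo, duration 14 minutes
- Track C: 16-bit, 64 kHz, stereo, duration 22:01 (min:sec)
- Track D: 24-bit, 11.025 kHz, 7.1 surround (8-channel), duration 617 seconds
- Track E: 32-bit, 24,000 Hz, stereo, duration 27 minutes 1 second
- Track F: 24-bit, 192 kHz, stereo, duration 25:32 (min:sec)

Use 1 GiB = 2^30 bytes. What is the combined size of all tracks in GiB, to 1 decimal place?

3.0 GiB

Track A: exactly 35 minutes = 2,100 s; 60,000 × 2,100 × 2 × 2 = 504,000,000 bytes.
Track B: 14 minutes = 840 s; 100,000 × 840 × 1 × 2 = 168,000,000 bytes.
Track C: 22:01 (min:sec) = 1,321 s; 64,000 × 1,321 × 2 × 2 = 338,176,000 bytes.
Track D: 11,025 × 617 × 3 × 8 = 163,258,200 bytes.
Track E: 27 minutes 1 second = 1,621 s; 24,000 × 1,621 × 4 × 2 = 311,232,000 bytes.
Track F: 25:32 (min:sec) = 1,532 s; 192,000 × 1,532 × 3 × 2 = 1,764,864,000 bytes.
Total = 3,249,530,200 bytes = 3.0 GiB.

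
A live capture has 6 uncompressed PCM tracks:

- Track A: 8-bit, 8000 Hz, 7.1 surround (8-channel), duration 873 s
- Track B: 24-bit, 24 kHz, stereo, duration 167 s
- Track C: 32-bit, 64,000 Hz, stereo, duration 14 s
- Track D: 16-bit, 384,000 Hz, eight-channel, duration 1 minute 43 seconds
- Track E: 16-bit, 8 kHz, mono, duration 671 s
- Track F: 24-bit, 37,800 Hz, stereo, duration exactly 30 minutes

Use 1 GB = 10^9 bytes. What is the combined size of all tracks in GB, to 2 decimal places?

1.14 GB

Track A: 8,000 × 873 × 1 × 8 = 55,872,000 bytes.
Track B: 24,000 × 167 × 3 × 2 = 24,048,000 bytes.
Track C: 64,000 × 14 × 4 × 2 = 7,168,000 bytes.
Track D: 1 minute 43 seconds = 103 s; 384,000 × 103 × 2 × 8 = 632,832,000 bytes.
Track E: 8,000 × 671 × 2 × 1 = 10,736,000 bytes.
Track F: exactly 30 minutes = 1,800 s; 37,800 × 1,800 × 3 × 2 = 408,240,000 bytes.
Total = 1,138,896,000 bytes = 1.14 GB.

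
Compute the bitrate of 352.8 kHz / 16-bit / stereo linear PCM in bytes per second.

1,411,200 bytes/s

Bit rate = 352,800 × 16 × 2 = 11,289,600 bits/s.
11,289,600 / 8 = 1,411,200 bytes/s.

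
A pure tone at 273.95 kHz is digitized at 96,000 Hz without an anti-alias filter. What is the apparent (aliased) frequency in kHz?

14.05 kHz

Nyquist = 96,000/2 = 48,000 Hz; 273,950 Hz exceeds it.
Alias = |273,950 − 3×96,000| = |273,950 − 288,000| = 14,050 Hz = 14.05 kHz.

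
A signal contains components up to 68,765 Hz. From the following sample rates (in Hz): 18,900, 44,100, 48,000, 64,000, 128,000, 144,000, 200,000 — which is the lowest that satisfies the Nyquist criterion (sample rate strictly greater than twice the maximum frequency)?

Need sample rate > 2 × 68,765 = 137,530 Hz.
Lowest listed rate above 137,530 Hz is 144,000 Hz.

144,000 Hz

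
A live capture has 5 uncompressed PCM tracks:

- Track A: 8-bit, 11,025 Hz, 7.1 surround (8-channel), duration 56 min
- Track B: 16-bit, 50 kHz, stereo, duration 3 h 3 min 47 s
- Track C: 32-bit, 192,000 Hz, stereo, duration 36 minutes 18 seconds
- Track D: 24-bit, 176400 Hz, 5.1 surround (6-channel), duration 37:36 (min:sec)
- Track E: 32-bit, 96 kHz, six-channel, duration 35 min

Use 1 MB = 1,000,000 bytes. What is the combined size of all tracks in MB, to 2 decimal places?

17848.81 MB

Track A: 56 min = 3,360 s; 11,025 × 3,360 × 1 × 8 = 296,352,000 bytes.
Track B: 3 h 3 min 47 s = 11,027 s; 50,000 × 11,027 × 2 × 2 = 2,205,400,000 bytes.
Track C: 36 minutes 18 seconds = 2,178 s; 192,000 × 2,178 × 4 × 2 = 3,345,408,000 bytes.
Track D: 37:36 (min:sec) = 2,256 s; 176,400 × 2,256 × 3 × 6 = 7,163,251,200 bytes.
Track E: 35 min = 2,100 s; 96,000 × 2,100 × 4 × 6 = 4,838,400,000 bytes.
Total = 17,848,811,200 bytes = 17848.81 MB.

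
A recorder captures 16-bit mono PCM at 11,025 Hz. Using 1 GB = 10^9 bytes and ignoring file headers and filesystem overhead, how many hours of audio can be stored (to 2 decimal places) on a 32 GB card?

403.12 hours

Uncompressed byte rate = 11,025 × 2 × 1 = 22,050 bytes/s.
Capacity = 32 × 1,000,000,000 = 32,000,000,000 bytes.
32,000,000,000 / 22,050 ≈ 1451247.17 s → 403.12 hours.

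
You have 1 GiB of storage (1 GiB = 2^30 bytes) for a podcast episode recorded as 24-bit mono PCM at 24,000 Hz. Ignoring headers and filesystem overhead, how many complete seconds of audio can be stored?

14,913 seconds

Uncompressed byte rate = 24,000 × 3 × 1 = 72,000 bytes/s.
Capacity = 1 × 1,073,741,824 = 1,073,741,824 bytes.
1,073,741,824 / 72,000 ≈ 14913.08 s → 14,913 seconds.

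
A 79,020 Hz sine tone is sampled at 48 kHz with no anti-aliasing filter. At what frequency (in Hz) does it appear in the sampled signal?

Nyquist = 48,000/2 = 24,000 Hz; 79,020 Hz exceeds it.
Alias = |79,020 − 2×48,000| = |79,020 − 96,000| = 16,980 Hz.

16,980 Hz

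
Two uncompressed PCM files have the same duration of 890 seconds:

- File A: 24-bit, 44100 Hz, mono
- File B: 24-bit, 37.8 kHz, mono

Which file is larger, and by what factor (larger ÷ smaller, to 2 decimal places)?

File A: 44,100 × 3 × 1 = 132,300 bytes/s.
File B: 37,800 × 3 × 1 = 113,400 bytes/s.
File A is larger; ratio = 117,747,000 / 100,926,000 = 1.17.

File A, by a factor of 1.17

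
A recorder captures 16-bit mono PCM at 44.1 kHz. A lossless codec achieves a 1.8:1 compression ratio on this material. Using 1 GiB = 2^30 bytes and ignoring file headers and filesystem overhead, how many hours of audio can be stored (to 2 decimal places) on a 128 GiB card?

779.13 hours

Uncompressed byte rate = 44,100 × 2 × 1 = 88,200 bytes/s.
After 1.8:1 compression, effective rate ≈ 49000 bytes/s.
Capacity = 128 × 1,073,741,824 = 137,438,953,472 bytes.
137,438,953,472 / effective rate ≈ 2804876.6 s → 779.13 hours.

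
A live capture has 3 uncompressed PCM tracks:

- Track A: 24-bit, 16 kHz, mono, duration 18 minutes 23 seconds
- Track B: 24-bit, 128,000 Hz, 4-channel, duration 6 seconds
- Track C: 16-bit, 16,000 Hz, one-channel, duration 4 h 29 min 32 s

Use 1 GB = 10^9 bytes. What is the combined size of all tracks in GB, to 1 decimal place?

0.6 GB

Track A: 18 minutes 23 seconds = 1,103 s; 16,000 × 1,103 × 3 × 1 = 52,944,000 bytes.
Track B: 128,000 × 6 × 3 × 4 = 9,216,000 bytes.
Track C: 4 h 29 min 32 s = 16,172 s; 16,000 × 16,172 × 2 × 1 = 517,504,000 bytes.
Total = 579,664,000 bytes = 0.6 GB.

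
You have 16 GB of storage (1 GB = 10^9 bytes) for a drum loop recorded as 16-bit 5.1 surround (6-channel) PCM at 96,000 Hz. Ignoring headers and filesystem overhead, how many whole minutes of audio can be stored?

Uncompressed byte rate = 96,000 × 2 × 6 = 1,152,000 bytes/s.
Capacity = 16 × 1,000,000,000 = 16,000,000,000 bytes.
16,000,000,000 / 1,152,000 ≈ 13888.89 s → 231 minutes.

231 minutes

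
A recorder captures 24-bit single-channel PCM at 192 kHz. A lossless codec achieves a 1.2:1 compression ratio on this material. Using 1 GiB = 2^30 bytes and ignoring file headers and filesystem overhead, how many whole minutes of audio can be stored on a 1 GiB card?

37 minutes

Uncompressed byte rate = 192,000 × 3 × 1 = 576,000 bytes/s.
After 1.2:1 compression, effective rate ≈ 480000 bytes/s.
Capacity = 1 × 1,073,741,824 = 1,073,741,824 bytes.
1,073,741,824 / effective rate ≈ 2236.96 s → 37 minutes.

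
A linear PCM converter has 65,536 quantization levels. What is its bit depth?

log2(65,536) = 16.

16 bits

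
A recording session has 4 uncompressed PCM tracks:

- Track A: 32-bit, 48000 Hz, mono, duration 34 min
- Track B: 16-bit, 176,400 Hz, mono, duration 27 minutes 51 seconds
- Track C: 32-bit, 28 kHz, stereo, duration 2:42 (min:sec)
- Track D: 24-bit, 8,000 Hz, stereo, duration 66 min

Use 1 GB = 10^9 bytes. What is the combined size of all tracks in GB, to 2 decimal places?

Track A: 34 min = 2,040 s; 48,000 × 2,040 × 4 × 1 = 391,680,000 bytes.
Track B: 27 minutes 51 seconds = 1,671 s; 176,400 × 1,671 × 2 × 1 = 589,528,800 bytes.
Track C: 2:42 (min:sec) = 162 s; 28,000 × 162 × 4 × 2 = 36,288,000 bytes.
Track D: 66 min = 3,960 s; 8,000 × 3,960 × 3 × 2 = 190,080,000 bytes.
Total = 1,207,576,800 bytes = 1.21 GB.

1.21 GB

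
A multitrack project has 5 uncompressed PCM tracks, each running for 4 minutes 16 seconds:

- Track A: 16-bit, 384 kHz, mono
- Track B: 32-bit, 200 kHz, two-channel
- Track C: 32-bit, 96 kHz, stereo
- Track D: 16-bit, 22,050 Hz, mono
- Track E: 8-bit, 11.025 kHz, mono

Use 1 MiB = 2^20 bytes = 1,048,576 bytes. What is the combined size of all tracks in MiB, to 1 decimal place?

779.1 MiB

4 minutes 16 seconds = 256 s.
Track A: 384,000 × 256 × 2 × 1 = 196,608,000 bytes.
Track B: 200,000 × 256 × 4 × 2 = 409,600,000 bytes.
Track C: 96,000 × 256 × 4 × 2 = 196,608,000 bytes.
Track D: 22,050 × 256 × 2 × 1 = 11,289,600 bytes.
Track E: 11,025 × 256 × 1 × 1 = 2,822,400 bytes.
Total = 816,928,000 bytes = 779.1 MiB.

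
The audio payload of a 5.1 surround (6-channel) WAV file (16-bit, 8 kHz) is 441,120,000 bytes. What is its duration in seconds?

4,595 seconds

Byte rate = 8,000 × 2 × 6 = 96,000 bytes/s.
Duration = 441,120,000 / 96,000 = 4,595 s.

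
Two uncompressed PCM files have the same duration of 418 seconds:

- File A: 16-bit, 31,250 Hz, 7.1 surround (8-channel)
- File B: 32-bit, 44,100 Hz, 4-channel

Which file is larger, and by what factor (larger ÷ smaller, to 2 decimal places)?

File A: 31,250 × 2 × 8 = 500,000 bytes/s.
File B: 44,100 × 4 × 4 = 705,600 bytes/s.
File B is larger; ratio = 294,940,800 / 209,000,000 = 1.41.

File B, by a factor of 1.41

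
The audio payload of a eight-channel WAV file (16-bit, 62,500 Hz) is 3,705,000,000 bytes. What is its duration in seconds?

3,705 seconds

Byte rate = 62,500 × 2 × 8 = 1,000,000 bytes/s.
Duration = 3,705,000,000 / 1,000,000 = 3,705 s.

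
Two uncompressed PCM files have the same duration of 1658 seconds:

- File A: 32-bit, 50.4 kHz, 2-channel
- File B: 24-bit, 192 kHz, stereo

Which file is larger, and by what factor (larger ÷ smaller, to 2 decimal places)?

File A: 50,400 × 4 × 2 = 403,200 bytes/s.
File B: 192,000 × 3 × 2 = 1,152,000 bytes/s.
File B is larger; ratio = 1,910,016,000 / 668,505,600 = 2.86.

File B, by a factor of 2.86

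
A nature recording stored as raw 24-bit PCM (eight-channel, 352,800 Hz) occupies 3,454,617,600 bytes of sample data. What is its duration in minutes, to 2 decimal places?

Byte rate = 352,800 × 3 × 8 = 8,467,200 bytes/s.
Duration = 3,454,617,600 / 8,467,200 = 408 s.
408 s / 60 = 6.80 minutes.

6.80 minutes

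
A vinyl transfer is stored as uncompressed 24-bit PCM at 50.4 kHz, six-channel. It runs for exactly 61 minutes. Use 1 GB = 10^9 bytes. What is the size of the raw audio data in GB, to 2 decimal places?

3.32 GB

Duration = exactly 61 minutes = 3,660 s.
Bytes = 50,400 samples/s × 3,660 s × 3 bytes/sample × 6 ch = 3,320,352,000 bytes.
3,320,352,000 / 1,000,000,000 = 3.32 GB.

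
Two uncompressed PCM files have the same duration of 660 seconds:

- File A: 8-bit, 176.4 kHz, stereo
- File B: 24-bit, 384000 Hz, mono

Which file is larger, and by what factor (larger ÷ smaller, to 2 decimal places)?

File B, by a factor of 3.27

File A: 176,400 × 1 × 2 = 352,800 bytes/s.
File B: 384,000 × 3 × 1 = 1,152,000 bytes/s.
File B is larger; ratio = 760,320,000 / 232,848,000 = 3.27.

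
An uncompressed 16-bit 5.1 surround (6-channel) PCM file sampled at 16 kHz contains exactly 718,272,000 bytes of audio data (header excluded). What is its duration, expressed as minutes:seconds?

62:21

Byte rate = 16,000 × 2 × 6 = 192,000 bytes/s.
Duration = 718,272,000 / 192,000 = 3,741 s.
3,741 s = 62:21.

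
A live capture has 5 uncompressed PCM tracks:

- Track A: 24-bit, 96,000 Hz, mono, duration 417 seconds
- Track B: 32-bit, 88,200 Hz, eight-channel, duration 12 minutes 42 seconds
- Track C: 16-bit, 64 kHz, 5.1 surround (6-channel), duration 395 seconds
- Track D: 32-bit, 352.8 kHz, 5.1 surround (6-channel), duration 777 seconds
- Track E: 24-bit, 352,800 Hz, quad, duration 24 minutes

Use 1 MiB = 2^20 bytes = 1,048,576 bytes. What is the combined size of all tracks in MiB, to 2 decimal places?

Track A: 96,000 × 417 × 3 × 1 = 120,096,000 bytes.
Track B: 12 minutes 42 seconds = 762 s; 88,200 × 762 × 4 × 8 = 2,150,668,800 bytes.
Track C: 64,000 × 395 × 2 × 6 = 303,360,000 bytes.
Track D: 352,800 × 777 × 4 × 6 = 6,579,014,400 bytes.
Track E: 24 minutes = 1,440 s; 352,800 × 1,440 × 3 × 4 = 6,096,384,000 bytes.
Total = 15,249,523,200 bytes = 14543.08 MiB.

14543.08 MiB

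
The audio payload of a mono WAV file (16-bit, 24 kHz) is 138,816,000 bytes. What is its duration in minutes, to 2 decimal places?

Byte rate = 24,000 × 2 × 1 = 48,000 bytes/s.
Duration = 138,816,000 / 48,000 = 2,892 s.
2,892 s / 60 = 48.20 minutes.

48.20 minutes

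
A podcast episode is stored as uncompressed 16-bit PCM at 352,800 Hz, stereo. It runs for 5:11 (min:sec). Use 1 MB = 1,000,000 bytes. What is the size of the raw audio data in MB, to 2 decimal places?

438.88 MB

Duration = 5:11 (min:sec) = 311 s.
Bytes = 352,800 samples/s × 311 s × 2 bytes/sample × 2 ch = 438,883,200 bytes.
438,883,200 / 1,000,000 = 438.88 MB.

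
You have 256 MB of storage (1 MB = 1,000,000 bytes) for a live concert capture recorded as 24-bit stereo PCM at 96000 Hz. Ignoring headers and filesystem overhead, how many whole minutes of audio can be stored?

7 minutes

Uncompressed byte rate = 96,000 × 3 × 2 = 576,000 bytes/s.
Capacity = 256 × 1,000,000 = 256,000,000 bytes.
256,000,000 / 576,000 ≈ 444.44 s → 7 minutes.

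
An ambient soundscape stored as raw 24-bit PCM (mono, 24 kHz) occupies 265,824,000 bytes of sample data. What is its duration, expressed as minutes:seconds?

61:32

Byte rate = 24,000 × 3 × 1 = 72,000 bytes/s.
Duration = 265,824,000 / 72,000 = 3,692 s.
3,692 s = 61:32.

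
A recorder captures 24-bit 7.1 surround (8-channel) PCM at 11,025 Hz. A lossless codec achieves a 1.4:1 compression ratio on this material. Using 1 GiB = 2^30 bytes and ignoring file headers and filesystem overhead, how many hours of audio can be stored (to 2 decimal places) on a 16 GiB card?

25.25 hours

Uncompressed byte rate = 11,025 × 3 × 8 = 264,600 bytes/s.
After 1.4:1 compression, effective rate ≈ 189000 bytes/s.
Capacity = 16 × 1,073,741,824 = 17,179,869,184 bytes.
17,179,869,184 / effective rate ≈ 90898.78 s → 25.25 hours.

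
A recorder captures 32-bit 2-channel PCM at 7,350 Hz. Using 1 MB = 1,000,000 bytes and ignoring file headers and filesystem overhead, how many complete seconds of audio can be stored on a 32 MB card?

544 seconds

Uncompressed byte rate = 7,350 × 4 × 2 = 58,800 bytes/s.
Capacity = 32 × 1,000,000 = 32,000,000 bytes.
32,000,000 / 58,800 ≈ 544.22 s → 544 seconds.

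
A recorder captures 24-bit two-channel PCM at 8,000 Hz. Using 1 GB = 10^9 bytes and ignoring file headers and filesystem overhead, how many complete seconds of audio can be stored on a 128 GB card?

2,666,666 seconds

Uncompressed byte rate = 8,000 × 3 × 2 = 48,000 bytes/s.
Capacity = 128 × 1,000,000,000 = 128,000,000,000 bytes.
128,000,000,000 / 48,000 ≈ 2666666.67 s → 2,666,666 seconds.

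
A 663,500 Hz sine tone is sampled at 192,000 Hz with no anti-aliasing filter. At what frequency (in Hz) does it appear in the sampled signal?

87,500 Hz

Nyquist = 192,000/2 = 96,000 Hz; 663,500 Hz exceeds it.
Alias = |663,500 − 3×192,000| = |663,500 − 576,000| = 87,500 Hz.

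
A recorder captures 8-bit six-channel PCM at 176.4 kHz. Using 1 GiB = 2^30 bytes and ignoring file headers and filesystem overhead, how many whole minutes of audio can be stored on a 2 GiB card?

Uncompressed byte rate = 176,400 × 1 × 6 = 1,058,400 bytes/s.
Capacity = 2 × 1,073,741,824 = 2,147,483,648 bytes.
2,147,483,648 / 1,058,400 ≈ 2028.99 s → 33 minutes.

33 minutes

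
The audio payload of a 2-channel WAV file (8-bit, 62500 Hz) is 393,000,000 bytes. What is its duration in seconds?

3,144 seconds

Byte rate = 62,500 × 1 × 2 = 125,000 bytes/s.
Duration = 393,000,000 / 125,000 = 3,144 s.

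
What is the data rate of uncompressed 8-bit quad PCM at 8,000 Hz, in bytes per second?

Bit rate = 8,000 × 8 × 4 = 256,000 bits/s.
256,000 / 8 = 32,000 bytes/s.

32,000 bytes/s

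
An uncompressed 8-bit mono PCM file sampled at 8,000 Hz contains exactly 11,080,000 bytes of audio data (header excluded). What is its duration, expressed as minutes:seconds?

Byte rate = 8,000 × 1 × 1 = 8,000 bytes/s.
Duration = 11,080,000 / 8,000 = 1,385 s.
1,385 s = 23:05.

23:05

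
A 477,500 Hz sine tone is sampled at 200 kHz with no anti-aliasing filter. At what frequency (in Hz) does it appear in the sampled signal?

Nyquist = 200,000/2 = 100,000 Hz; 477,500 Hz exceeds it.
Alias = |477,500 − 2×200,000| = |477,500 − 400,000| = 77,500 Hz.

77,500 Hz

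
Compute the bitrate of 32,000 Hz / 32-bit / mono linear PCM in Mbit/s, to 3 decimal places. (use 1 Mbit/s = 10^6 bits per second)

1.024 Mbit/s

Bit rate = 32,000 × 32 × 1 = 1,024,000 bits/s.
= 1.024 Mbit/s.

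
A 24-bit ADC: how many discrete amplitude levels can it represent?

2^24 = 16,777,216.

16,777,216 levels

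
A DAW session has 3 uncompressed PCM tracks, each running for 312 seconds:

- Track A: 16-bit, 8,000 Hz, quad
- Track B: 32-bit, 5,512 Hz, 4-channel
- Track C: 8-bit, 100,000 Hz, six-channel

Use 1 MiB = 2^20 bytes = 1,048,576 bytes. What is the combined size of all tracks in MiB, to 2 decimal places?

Track A: 8,000 × 312 × 2 × 4 = 19,968,000 bytes.
Track B: 5,512 × 312 × 4 × 4 = 27,515,904 bytes.
Track C: 100,000 × 312 × 1 × 6 = 187,200,000 bytes.
Total = 234,683,904 bytes = 223.81 MiB.

223.81 MiB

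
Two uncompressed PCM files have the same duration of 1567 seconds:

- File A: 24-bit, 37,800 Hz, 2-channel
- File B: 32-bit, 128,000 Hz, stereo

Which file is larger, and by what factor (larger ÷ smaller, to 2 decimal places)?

File A: 37,800 × 3 × 2 = 226,800 bytes/s.
File B: 128,000 × 4 × 2 = 1,024,000 bytes/s.
File B is larger; ratio = 1,604,608,000 / 355,395,600 = 4.51.

File B, by a factor of 4.51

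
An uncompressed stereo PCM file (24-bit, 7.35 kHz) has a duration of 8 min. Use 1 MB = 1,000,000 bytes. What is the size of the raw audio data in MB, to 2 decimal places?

Duration = 8 min = 480 s.
Bytes = 7,350 samples/s × 480 s × 3 bytes/sample × 2 ch = 21,168,000 bytes.
21,168,000 / 1,000,000 = 21.17 MB.

21.17 MB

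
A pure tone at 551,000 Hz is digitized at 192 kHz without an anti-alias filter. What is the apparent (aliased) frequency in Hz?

25,000 Hz

Nyquist = 192,000/2 = 96,000 Hz; 551,000 Hz exceeds it.
Alias = |551,000 − 3×192,000| = |551,000 − 576,000| = 25,000 Hz.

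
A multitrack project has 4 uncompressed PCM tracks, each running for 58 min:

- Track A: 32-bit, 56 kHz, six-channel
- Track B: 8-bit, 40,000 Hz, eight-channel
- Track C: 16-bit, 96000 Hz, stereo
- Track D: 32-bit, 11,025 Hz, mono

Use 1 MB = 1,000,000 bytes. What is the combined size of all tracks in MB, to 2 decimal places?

7280.51 MB

58 min = 3,480 s.
Track A: 56,000 × 3,480 × 4 × 6 = 4,677,120,000 bytes.
Track B: 40,000 × 3,480 × 1 × 8 = 1,113,600,000 bytes.
Track C: 96,000 × 3,480 × 2 × 2 = 1,336,320,000 bytes.
Track D: 11,025 × 3,480 × 4 × 1 = 153,468,000 bytes.
Total = 7,280,508,000 bytes = 7280.51 MB.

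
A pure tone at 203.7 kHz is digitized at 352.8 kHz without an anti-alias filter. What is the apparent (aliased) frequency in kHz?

Nyquist = 352,800/2 = 176,400 Hz; 203,700 Hz exceeds it.
Alias = |203,700 − 1×352,800| = |203,700 − 352,800| = 149,100 Hz = 149.1 kHz.

149.1 kHz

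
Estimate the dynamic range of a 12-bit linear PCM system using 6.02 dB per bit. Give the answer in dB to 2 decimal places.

12 × 6.02 = 72.24 dB.

72.24 dB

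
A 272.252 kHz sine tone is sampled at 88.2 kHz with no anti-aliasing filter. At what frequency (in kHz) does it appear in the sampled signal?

7.652 kHz

Nyquist = 88,200/2 = 44,100 Hz; 272,252 Hz exceeds it.
Alias = |272,252 − 3×88,200| = |272,252 − 264,600| = 7,652 Hz = 7.652 kHz.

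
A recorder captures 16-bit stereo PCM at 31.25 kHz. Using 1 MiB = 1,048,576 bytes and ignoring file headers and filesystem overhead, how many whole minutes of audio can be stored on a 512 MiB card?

71 minutes

Uncompressed byte rate = 31,250 × 2 × 2 = 125,000 bytes/s.
Capacity = 512 × 1,048,576 = 536,870,912 bytes.
536,870,912 / 125,000 ≈ 4294.97 s → 71 minutes.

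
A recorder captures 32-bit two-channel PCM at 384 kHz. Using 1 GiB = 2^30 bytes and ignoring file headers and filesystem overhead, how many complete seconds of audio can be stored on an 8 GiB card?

2,796 seconds

Uncompressed byte rate = 384,000 × 4 × 2 = 3,072,000 bytes/s.
Capacity = 8 × 1,073,741,824 = 8,589,934,592 bytes.
8,589,934,592 / 3,072,000 ≈ 2796.2 s → 2,796 seconds.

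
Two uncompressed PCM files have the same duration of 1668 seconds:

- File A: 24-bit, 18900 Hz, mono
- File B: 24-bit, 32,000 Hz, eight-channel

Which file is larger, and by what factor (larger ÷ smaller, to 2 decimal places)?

File B, by a factor of 13.54

File A: 18,900 × 3 × 1 = 56,700 bytes/s.
File B: 32,000 × 3 × 8 = 768,000 bytes/s.
File B is larger; ratio = 1,281,024,000 / 94,575,600 = 13.54.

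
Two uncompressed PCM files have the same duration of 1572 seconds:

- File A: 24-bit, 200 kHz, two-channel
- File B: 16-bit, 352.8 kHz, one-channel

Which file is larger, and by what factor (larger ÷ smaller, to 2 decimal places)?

File A: 200,000 × 3 × 2 = 1,200,000 bytes/s.
File B: 352,800 × 2 × 1 = 705,600 bytes/s.
File A is larger; ratio = 1,886,400,000 / 1,109,203,200 = 1.70.

File A, by a factor of 1.70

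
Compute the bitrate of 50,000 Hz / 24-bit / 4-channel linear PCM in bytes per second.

600,000 bytes/s

Bit rate = 50,000 × 24 × 4 = 4,800,000 bits/s.
4,800,000 / 8 = 600,000 bytes/s.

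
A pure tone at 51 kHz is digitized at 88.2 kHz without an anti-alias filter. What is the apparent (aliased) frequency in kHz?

37.2 kHz

Nyquist = 88,200/2 = 44,100 Hz; 51,000 Hz exceeds it.
Alias = |51,000 − 1×88,200| = |51,000 − 88,200| = 37,200 Hz = 37.2 kHz.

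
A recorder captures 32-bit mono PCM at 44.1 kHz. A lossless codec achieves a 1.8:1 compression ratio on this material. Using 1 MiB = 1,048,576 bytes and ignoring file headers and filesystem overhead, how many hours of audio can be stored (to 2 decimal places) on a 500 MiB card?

Uncompressed byte rate = 44,100 × 4 × 1 = 176,400 bytes/s.
After 1.8:1 compression, effective rate ≈ 98000 bytes/s.
Capacity = 500 × 1,048,576 = 524,288,000 bytes.
524,288,000 / effective rate ≈ 5349.88 s → 1.49 hours.

1.49 hours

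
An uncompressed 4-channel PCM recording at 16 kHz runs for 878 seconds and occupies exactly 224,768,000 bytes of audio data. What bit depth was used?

32 bits

Bytes per sample = 224,768,000 / (16,000 × 878 × 4) = 224,768,000 / 56,192,000 = 4.
Bit depth = 4 × 8 = 32 bits.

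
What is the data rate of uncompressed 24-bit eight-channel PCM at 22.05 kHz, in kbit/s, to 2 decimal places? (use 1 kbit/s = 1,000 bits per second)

Bit rate = 22,050 × 24 × 8 = 4,233,600 bits/s.
= 4233.60 kbit/s.

4233.60 kbit/s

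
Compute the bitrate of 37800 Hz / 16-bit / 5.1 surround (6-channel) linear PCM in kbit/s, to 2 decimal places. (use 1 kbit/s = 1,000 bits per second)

Bit rate = 37,800 × 16 × 6 = 3,628,800 bits/s.
= 3628.80 kbit/s.

3628.80 kbit/s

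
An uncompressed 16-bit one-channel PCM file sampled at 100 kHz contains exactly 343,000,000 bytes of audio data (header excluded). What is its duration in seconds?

Byte rate = 100,000 × 2 × 1 = 200,000 bytes/s.
Duration = 343,000,000 / 200,000 = 1,715 s.

1,715 seconds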